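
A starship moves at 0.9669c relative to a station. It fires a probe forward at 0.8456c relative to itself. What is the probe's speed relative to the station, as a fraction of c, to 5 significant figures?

Relativistic velocity addition: u = (u' + v)/(1 + u'v/c²)
= (0.8456 + 0.9669)/(1 + 0.8456×0.9669) = 1.8125/1.817611 = 0.99719

u ≈ 0.99719c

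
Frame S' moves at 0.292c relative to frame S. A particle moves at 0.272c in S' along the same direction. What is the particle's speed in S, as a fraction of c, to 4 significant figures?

u ≈ 0.5225c

Relativistic velocity addition: u = (u' + v)/(1 + u'v/c²)
= (0.272 + 0.292)/(1 + 0.272×0.292) = 0.5640/1.07942 = 0.5225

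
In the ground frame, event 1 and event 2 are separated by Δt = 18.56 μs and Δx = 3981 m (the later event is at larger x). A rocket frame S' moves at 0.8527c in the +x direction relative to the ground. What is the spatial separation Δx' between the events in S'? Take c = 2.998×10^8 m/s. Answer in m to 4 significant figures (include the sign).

Δx' ≈ -1462 m

γ = 1/√(1 − 0.8527²) = 1.91424
Δx' = γ(Δx − vΔt) = 1.91424 × (3981 m − 0.8527×(2.998×10^8 m/s)×18.56×10^-6 s)
= 1.91424 × (-763.668 m) = -1462 m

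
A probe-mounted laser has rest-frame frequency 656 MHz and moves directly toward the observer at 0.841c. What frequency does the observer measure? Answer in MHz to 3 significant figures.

Relativistic Doppler: f_obs = f_src √((1+β)/(1−β))
= 656 × √(1.8410/0.15900) = 656 × 3.4027 = 2230 MHz

f_obs ≈ 2230 MHz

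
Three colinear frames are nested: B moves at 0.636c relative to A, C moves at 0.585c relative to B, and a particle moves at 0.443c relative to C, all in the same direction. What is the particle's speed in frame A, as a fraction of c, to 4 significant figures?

Compose boost 2: (0.585 + 0.636)/(1 + 0.585×0.636) = 1.221/1.37206 = 0.889903
Compose boost 3: (0.443 + 0.889903)/(1 + 0.443×0.889903) = 1.33290/1.39423 = 0.9560

u ≈ 0.9560c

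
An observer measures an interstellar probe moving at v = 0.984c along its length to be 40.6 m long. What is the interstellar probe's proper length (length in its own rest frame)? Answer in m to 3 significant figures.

L₀ ≈ 228 m

γ = 1/√(1 − 0.984²) = 5.6127
L₀ = γL = 5.6127 × 40.6 = 228 m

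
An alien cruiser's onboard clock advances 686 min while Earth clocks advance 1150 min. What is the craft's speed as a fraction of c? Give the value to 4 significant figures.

γ = Δt/τ₀ = 1150/686 = 1.67638
β = √(1 − 1/γ²) = √(1 − 1/1.67638²) = 0.8026

β ≈ 0.8026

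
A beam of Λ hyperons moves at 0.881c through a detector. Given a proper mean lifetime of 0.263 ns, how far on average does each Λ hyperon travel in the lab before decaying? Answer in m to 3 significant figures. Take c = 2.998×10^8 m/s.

γ = 1/√(1 − 0.881²) = 2.1136
Dilated lifetime: Δt = γτ₀ = 2.1136 × 0.263 ns = 0.55589 ns
d = vΔt = 0.881c × 0.55589 ns = 2.6412×10^8 m/s × 5.5589×10^-10 s = 0.147 m

d ≈ 0.147 m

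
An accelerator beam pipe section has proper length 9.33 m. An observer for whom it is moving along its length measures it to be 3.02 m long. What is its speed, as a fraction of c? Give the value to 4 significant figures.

β ≈ 0.9462

γ = L₀/L = 9.33/3.02 = 3.08940
β = √(1 − 1/γ²) = 0.9462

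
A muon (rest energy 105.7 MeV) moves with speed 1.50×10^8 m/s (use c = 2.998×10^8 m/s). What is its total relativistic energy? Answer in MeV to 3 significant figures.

E ≈ 122 MeV

β = v/c = 1.50×10^8 / 2.998×10^8 = 0.50033
γ = 1/√(1 − 0.50033²) = 1.1550
E = γm₀c² = 1.1550 × 105.7 MeV = 122 MeV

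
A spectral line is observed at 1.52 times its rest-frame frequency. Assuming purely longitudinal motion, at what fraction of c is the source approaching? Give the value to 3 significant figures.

f_obs/f_src = √((1+β)/(1−β)) = 1.52  ⇒  (1+β)/(1−β) = 2.3104
β = |1 − D²|/(1 + D²) = |1 − 2.3104|/(1 + 2.3104) = 0.396

β ≈ 0.396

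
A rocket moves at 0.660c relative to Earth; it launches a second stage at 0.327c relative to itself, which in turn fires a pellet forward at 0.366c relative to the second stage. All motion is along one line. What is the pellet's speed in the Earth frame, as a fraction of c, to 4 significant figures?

Compose boost 2: (0.327 + 0.660)/(1 + 0.327×0.660) = 0.9870/1.21582 = 0.811798
Compose boost 3: (0.366 + 0.811798)/(1 + 0.366×0.811798) = 1.17780/1.29712 = 0.9080

u ≈ 0.9080c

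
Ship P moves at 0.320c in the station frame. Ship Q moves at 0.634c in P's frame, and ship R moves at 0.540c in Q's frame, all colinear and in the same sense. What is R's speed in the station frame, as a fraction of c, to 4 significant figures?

Compose boost 2: (0.634 + 0.320)/(1 + 0.634×0.320) = 0.9540/1.20288 = 0.793097
Compose boost 3: (0.540 + 0.793097)/(1 + 0.540×0.793097) = 1.33310/1.42827 = 0.9334

u ≈ 0.9334c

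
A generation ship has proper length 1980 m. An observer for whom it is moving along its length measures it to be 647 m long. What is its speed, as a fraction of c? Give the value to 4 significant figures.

γ = L₀/L = 1980/647 = 3.06028
β = √(1 − 1/γ²) = 0.9451

β ≈ 0.9451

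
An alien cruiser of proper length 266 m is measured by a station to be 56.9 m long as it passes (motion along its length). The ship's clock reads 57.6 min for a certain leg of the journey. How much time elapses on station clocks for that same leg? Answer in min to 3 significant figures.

Length contraction ⇒ γ = L₀/L = 266/56.9 = 4.6749
Time dilation: Δt = γτ₀ = 4.6749 × 57.6 min = 269 min

Δt ≈ 269 min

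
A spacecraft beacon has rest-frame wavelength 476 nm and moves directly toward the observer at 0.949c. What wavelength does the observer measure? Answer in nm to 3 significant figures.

Relativistic Doppler: λ_obs = λ_src √((1−β)/(1+β))
= 476 × √(0.051000/1.9490) = 476 × 0.16176 = 77.0 nm

λ_obs ≈ 77.0 nm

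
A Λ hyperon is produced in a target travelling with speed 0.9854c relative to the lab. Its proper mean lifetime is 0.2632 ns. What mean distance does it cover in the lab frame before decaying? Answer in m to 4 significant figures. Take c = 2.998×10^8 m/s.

γ = 1/√(1 − 0.9854²) = 5.87354
Dilated lifetime: Δt = γτ₀ = 5.87354 × 0.2632 ns = 1.54591 ns
d = vΔt = 0.9854c × 1.54591 ns = 2.95423×10^8 m/s × 1.54591×10^-9 s = 0.4567 m

d ≈ 0.4567 m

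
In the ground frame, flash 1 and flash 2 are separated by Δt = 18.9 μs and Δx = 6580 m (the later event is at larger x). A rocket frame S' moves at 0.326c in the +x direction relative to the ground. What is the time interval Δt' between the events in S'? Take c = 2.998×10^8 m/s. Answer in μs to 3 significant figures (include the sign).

Δt' ≈ 12.4 μs

γ = 1/√(1 − 0.326²) = 1.0578
Δt' = γ(Δt − vΔx/c²) = 1.0578 × (18.9 μs − 0.326×6580 m / (2.998×10^8 m/s))
= 1.0578 × (11.745 μs) = 12.4 μs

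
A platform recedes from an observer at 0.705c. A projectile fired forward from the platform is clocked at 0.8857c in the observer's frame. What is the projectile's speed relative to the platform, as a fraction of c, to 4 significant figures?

Inverse velocity addition: u' = (u − v)/(1 − uv/c²)
= (0.8857 − 0.705)/(1 − 0.8857×0.705) = 0.1807/0.375582 = 0.4811

u' ≈ 0.4811c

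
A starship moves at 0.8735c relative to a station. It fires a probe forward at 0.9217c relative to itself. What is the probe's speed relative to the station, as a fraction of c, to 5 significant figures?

u ≈ 0.99451c

Relativistic velocity addition: u = (u' + v)/(1 + u'v/c²)
= (0.9217 + 0.8735)/(1 + 0.9217×0.8735) = 1.7952/1.805105 = 0.99451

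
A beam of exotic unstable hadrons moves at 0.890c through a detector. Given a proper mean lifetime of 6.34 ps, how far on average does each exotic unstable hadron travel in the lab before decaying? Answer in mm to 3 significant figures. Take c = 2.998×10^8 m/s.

d ≈ 3.71 mm

γ = 1/√(1 − 0.890²) = 2.1932
Dilated lifetime: Δt = γτ₀ = 2.1932 × 6.34 ps = 13.905 ps
d = vΔt = 0.890c × 13.905 ps = 2.6682×10^8 m/s × 1.3905×10^-11 s = 3.71 mm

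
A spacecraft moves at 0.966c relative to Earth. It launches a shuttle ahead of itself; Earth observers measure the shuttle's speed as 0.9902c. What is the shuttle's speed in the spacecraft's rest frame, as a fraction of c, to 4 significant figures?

u' ≈ 0.5567c

Inverse velocity addition: u' = (u − v)/(1 − uv/c²)
= (0.9902 − 0.966)/(1 − 0.9902×0.966) = 0.02420/0.0434668 = 0.5567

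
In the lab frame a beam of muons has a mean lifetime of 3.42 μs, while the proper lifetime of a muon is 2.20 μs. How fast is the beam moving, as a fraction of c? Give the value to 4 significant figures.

γ = Δt/τ₀ = 3.42/2.20 = 1.55455
β = √(1 − 1/γ²) = √(1 − 1/1.55455²) = 0.7656

β ≈ 0.7656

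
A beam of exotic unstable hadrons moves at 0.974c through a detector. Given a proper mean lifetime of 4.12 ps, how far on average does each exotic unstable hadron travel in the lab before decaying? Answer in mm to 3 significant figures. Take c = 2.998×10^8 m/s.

d ≈ 5.31 mm

γ = 1/√(1 − 0.974²) = 4.4141
Dilated lifetime: Δt = γτ₀ = 4.4141 × 4.12 ps = 18.186 ps
d = vΔt = 0.974c × 18.186 ps = 2.9201×10^8 m/s × 1.8186×10^-11 s = 5.31 mm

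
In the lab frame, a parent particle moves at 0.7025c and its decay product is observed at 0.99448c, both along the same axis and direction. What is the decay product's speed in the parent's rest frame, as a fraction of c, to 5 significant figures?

u' ≈ 0.96882c

Inverse velocity addition: u' = (u − v)/(1 − uv/c²)
= (0.99448 − 0.7025)/(1 − 0.99448×0.7025) = 0.29198/0.3013778 = 0.96882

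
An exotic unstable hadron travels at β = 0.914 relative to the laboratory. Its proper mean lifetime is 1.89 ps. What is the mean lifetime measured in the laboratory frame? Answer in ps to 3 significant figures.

γ = 1/√(1 − 0.914²) = 2.4648
Time dilation: Δt = γτ₀ = 2.4648 × 1.89 ps = 4.66 ps

Δt ≈ 4.66 ps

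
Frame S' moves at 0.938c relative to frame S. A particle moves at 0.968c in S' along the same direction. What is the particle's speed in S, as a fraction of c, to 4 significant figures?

Relativistic velocity addition: u = (u' + v)/(1 + u'v/c²)
= (0.968 + 0.938)/(1 + 0.968×0.938) = 1.906/1.90798 = 0.9990

u ≈ 0.9990c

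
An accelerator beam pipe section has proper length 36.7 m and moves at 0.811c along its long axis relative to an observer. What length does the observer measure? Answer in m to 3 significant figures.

L ≈ 21.5 m

γ = 1/√(1 − 0.811²) = 1.7093
Length contraction: L = L₀/γ = 36.7/1.7093 = 21.5 m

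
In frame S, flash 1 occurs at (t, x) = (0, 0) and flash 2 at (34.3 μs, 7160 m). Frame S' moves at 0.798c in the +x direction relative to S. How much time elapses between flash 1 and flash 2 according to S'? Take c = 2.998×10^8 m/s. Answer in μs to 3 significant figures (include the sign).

Δt' ≈ 25.3 μs

γ = 1/√(1 − 0.798²) = 1.6593
Δt' = γ(Δt − vΔx/c²) = 1.6593 × (34.3 μs − 0.798×7160 m / (2.998×10^8 m/s))
= 1.6593 × (15.242 μs) = 25.3 μs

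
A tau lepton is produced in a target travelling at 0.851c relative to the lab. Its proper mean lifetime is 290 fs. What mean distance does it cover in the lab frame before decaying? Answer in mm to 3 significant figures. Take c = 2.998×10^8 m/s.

d ≈ 0.141 mm

γ = 1/√(1 − 0.851²) = 1.9042
Dilated lifetime: Δt = γτ₀ = 1.9042 × 290 fs = 552.21 fs
d = vΔt = 0.851c × 552.21 fs = 2.5513×10^8 m/s × 5.5221×10^-13 s = 0.141 mm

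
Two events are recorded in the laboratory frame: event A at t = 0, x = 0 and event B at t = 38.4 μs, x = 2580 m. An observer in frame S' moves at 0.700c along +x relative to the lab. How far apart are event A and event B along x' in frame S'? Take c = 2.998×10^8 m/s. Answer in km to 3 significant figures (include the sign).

γ = 1/√(1 − 0.700²) = 1.4003
Δx' = γ(Δx − vΔt) = 1.4003 × (2580 m − 0.700×(2.998×10^8 m/s)×38.4×10^-6 s)
= 1.4003 × (-5478.6 m) = -7.67 km

Δx' ≈ -7.67 km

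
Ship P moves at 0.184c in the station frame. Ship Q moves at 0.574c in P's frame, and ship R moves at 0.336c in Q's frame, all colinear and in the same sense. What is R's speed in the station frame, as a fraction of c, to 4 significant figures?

u ≈ 0.8303c

Compose boost 2: (0.574 + 0.184)/(1 + 0.574×0.184) = 0.7580/1.10562 = 0.685591
Compose boost 3: (0.336 + 0.685591)/(1 + 0.336×0.685591) = 1.02159/1.23036 = 0.8303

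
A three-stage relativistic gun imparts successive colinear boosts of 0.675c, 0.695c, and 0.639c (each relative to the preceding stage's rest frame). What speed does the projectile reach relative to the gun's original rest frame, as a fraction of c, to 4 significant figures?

u ≈ 0.9847c

Compose boost 2: (0.695 + 0.675)/(1 + 0.695×0.675) = 1.370/1.46913 = 0.932528
Compose boost 3: (0.639 + 0.932528)/(1 + 0.639×0.932528) = 1.57153/1.59589 = 0.9847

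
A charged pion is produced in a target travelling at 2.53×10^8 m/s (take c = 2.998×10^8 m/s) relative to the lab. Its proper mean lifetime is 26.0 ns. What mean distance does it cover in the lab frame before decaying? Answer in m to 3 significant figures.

d ≈ 12.3 m

β = v/c = 2.53×10^8 / 2.998×10^8 = 0.84390
γ = 1/√(1 − 0.84390²) = 1.8639
Dilated lifetime: Δt = γτ₀ = 1.8639 × 26.0 ns = 48.462 ns
d = vΔt = 0.84390c × 48.462 ns = 2.5300×10^8 m/s × 4.8462×10^-8 s = 12.3 m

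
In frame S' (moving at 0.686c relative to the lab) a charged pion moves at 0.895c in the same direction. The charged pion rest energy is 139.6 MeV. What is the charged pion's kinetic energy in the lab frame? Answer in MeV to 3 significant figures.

K ≈ 555 MeV

u_lab = (0.895 + 0.686)/(1 + 0.895×0.686) = 0.979572
γ = 1/√(1 − 0.979572²) = 4.9728
K = (γ − 1)m₀c² = (4.9728 − 1) × 139.6 = 3.9728 × 139.6 = 555 MeV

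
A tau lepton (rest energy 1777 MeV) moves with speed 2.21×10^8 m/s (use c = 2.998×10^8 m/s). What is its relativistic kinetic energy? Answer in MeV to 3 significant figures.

β = v/c = 2.21×10^8 / 2.998×10^8 = 0.73716
γ = 1/√(1 − 0.73716²) = 1.4799
K = (γ − 1)m₀c² = (1.4799 − 1) × 1777 MeV = 0.47990 × 1777 MeV = 853 MeV

K ≈ 853 MeV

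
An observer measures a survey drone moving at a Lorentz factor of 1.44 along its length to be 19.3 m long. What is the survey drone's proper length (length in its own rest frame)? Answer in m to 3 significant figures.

γ = 1.44 (given)
L₀ = γL = 1.44 × 19.3 = 27.8 m

L₀ ≈ 27.8 m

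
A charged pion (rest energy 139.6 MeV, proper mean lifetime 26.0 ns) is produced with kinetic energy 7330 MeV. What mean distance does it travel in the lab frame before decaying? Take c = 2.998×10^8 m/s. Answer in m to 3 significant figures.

γ = 1 + K/(m₀c²) = 1 + 7330/139.6 = 53.507
β = √(1 − 1/γ²) = 0.99983
Dilated lifetime: γτ₀ = 53.507 × 26.0 ns = 1391.2 ns
d = βc·γτ₀ = 0.99983 × (2.998×10^8 m/s) × 1.3912×10^-6 s = 417 m

d ≈ 417 m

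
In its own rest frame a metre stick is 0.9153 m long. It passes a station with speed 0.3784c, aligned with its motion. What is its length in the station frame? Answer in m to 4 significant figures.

L ≈ 0.8472 m

γ = 1/√(1 − 0.3784²) = 1.08033
Length contraction: L = L₀/γ = 0.9153/1.08033 = 0.8472 m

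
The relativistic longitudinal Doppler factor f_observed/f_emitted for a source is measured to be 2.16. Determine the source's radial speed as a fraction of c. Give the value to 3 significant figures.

β ≈ 0.647

f_obs/f_src = √((1+β)/(1−β)) = 2.16  ⇒  (1+β)/(1−β) = 4.6656
β = |1 − D²|/(1 + D²) = |1 − 4.6656|/(1 + 4.6656) = 0.647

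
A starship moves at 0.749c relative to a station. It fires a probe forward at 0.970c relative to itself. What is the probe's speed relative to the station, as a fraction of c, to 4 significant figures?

Relativistic velocity addition: u = (u' + v)/(1 + u'v/c²)
= (0.970 + 0.749)/(1 + 0.970×0.749) = 1.719/1.72653 = 0.9956

u ≈ 0.9956c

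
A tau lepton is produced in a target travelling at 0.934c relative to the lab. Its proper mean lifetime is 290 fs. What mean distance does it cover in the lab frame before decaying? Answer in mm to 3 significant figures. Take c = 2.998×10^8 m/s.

γ = 1/√(1 − 0.934²) = 2.7990
Dilated lifetime: Δt = γτ₀ = 2.7990 × 290 fs = 811.70 fs
d = vΔt = 0.934c × 811.70 fs = 2.8001×10^8 m/s × 8.1170×10^-13 s = 0.227 mm

d ≈ 0.227 mm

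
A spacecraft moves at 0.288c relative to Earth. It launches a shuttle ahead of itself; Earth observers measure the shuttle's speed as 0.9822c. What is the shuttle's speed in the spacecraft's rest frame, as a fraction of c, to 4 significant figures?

Inverse velocity addition: u' = (u − v)/(1 − uv/c²)
= (0.9822 − 0.288)/(1 − 0.9822×0.288) = 0.6942/0.717126 = 0.9680

u' ≈ 0.9680c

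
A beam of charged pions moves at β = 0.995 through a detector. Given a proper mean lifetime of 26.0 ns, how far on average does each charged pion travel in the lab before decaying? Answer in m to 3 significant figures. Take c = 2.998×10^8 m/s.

d ≈ 77.7 m

γ = 1/√(1 − 0.995²) = 10.013
Dilated lifetime: Δt = γτ₀ = 10.013 × 26.0 ns = 260.33 ns
d = vΔt = 0.995c × 260.33 ns = 2.9830×10^8 m/s × 2.6033×10^-7 s = 77.7 m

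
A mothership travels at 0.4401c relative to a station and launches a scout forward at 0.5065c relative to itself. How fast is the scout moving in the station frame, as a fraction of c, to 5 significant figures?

Compose boost 2: (0.5065 + 0.4401)/(1 + 0.5065×0.4401) = 0.94660/1.222911 = 0.77405

u ≈ 0.77405c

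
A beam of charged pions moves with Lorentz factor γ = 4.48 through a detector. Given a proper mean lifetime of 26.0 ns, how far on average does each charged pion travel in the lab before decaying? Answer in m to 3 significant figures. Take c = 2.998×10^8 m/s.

d ≈ 34.0 m

β = √(1 − 1/γ²) = √(1 − 1/4.48²) = 0.97477
Dilated lifetime: Δt = γτ₀ = 4.48 × 26.0 ns = 116.48 ns
d = vΔt = 0.97477c × 116.48 ns = 2.9224×10^8 m/s × 1.1648×10^-7 s = 34.0 m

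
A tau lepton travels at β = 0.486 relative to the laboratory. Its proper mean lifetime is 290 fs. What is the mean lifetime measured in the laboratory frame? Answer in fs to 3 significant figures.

γ = 1/√(1 − 0.486²) = 1.1442
Time dilation: Δt = γτ₀ = 1.1442 × 290 fs = 332 fs

Δt ≈ 332 fs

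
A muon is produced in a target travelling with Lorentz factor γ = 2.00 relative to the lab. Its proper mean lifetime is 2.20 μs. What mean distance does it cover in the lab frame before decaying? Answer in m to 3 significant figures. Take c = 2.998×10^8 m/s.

d ≈ 1140 m

β = √(1 − 1/γ²) = √(1 − 1/2.00²) = 0.86603
Dilated lifetime: Δt = γτ₀ = 2.00 × 2.20 μs = 4.4000 μs
d = vΔt = 0.86603c × 4.4000 μs = 2.5963×10^8 m/s × 4.4000×10^-6 s = 1140 m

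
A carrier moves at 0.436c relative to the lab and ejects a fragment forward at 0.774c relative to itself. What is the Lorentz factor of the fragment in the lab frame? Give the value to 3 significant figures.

u_lab = (0.774 + 0.436)/(1 + 0.774×0.436) = 1.210/1.33746 = 0.904697
γ = 1/√(1 − 0.904697²) = 2.35

γ ≈ 2.35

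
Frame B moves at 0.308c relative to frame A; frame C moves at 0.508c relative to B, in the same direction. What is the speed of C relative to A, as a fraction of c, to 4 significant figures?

u ≈ 0.7056c

Compose boost 2: (0.508 + 0.308)/(1 + 0.508×0.308) = 0.8160/1.15646 = 0.7056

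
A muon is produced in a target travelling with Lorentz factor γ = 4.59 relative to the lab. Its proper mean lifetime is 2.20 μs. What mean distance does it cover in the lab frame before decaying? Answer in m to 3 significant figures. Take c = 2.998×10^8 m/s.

d ≈ 2950 m

β = √(1 − 1/γ²) = √(1 − 1/4.59²) = 0.97598
Dilated lifetime: Δt = γτ₀ = 4.59 × 2.20 μs = 10.098 μs
d = vΔt = 0.97598c × 10.098 μs = 2.9260×10^8 m/s × 1.0098×10^-5 s = 2950 m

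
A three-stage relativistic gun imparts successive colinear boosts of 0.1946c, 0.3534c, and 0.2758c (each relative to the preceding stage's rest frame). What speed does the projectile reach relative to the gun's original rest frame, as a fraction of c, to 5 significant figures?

u ≈ 0.69084c

Compose boost 2: (0.3534 + 0.1946)/(1 + 0.3534×0.1946) = 0.54800/1.068772 = 0.5127382
Compose boost 3: (0.2758 + 0.5127382)/(1 + 0.2758×0.5127382) = 0.7885382/1.141413 = 0.69084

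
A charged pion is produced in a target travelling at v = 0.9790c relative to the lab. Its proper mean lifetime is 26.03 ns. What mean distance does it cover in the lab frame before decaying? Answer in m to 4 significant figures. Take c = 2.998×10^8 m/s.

γ = 1/√(1 − 0.9790²) = 4.90532
Dilated lifetime: Δt = γτ₀ = 4.90532 × 26.03 ns = 127.686 ns
d = vΔt = 0.9790c × 127.686 ns = 2.93504×10^8 m/s × 1.27686×10^-7 s = 37.48 m

d ≈ 37.48 m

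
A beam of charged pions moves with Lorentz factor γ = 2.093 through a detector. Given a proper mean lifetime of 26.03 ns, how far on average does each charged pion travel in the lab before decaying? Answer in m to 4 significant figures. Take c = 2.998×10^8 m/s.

β = √(1 − 1/γ²) = √(1 − 1/2.093²) = 0.878478
Dilated lifetime: Δt = γτ₀ = 2.093 × 26.03 ns = 54.4808 ns
d = vΔt = 0.878478c × 54.4808 ns = 2.63368×10^8 m/s × 5.44808×10^-8 s = 14.35 m

d ≈ 14.35 m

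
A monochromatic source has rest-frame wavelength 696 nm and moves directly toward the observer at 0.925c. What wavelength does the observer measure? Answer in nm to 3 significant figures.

λ_obs ≈ 137 nm

Relativistic Doppler: λ_obs = λ_src √((1−β)/(1+β))
= 696 × √(0.075000/1.9250) = 696 × 0.19739 = 137 nm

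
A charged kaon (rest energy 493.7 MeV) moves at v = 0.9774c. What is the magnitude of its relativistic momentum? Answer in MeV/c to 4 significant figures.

γ = 1/√(1 − 0.9774²) = 4.73041
p = γβm₀c = 4.73041 × 0.9774 × 493.7 MeV/c = 2283 MeV/c

p ≈ 2283 MeV/c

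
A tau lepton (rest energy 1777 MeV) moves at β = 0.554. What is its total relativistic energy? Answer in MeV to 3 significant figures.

E ≈ 2130 MeV

γ = 1/√(1 − 0.554²) = 1.2012
E = γm₀c² = 1.2012 × 1777 MeV = 2130 MeV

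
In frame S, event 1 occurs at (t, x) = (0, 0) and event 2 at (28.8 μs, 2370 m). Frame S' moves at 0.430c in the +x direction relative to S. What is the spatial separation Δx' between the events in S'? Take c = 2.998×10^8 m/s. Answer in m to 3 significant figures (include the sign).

Δx' ≈ -1490 m

γ = 1/√(1 − 0.430²) = 1.1076
Δx' = γ(Δx − vΔt) = 1.1076 × (2370 m − 0.430×(2.998×10^8 m/s)×28.8×10^-6 s)
= 1.1076 × (-1342.7 m) = -1490 m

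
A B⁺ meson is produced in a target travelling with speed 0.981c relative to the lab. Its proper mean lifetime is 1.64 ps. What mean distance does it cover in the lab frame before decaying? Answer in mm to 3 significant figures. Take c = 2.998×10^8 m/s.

d ≈ 2.49 mm

γ = 1/√(1 − 0.981²) = 5.1544
Dilated lifetime: Δt = γτ₀ = 5.1544 × 1.64 ps = 8.4533 ps
d = vΔt = 0.981c × 8.4533 ps = 2.9410×10^8 m/s × 8.4533×10^-12 s = 2.49 mm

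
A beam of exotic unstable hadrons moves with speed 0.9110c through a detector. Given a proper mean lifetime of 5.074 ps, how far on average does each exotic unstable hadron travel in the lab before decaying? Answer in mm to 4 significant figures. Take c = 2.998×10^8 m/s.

γ = 1/√(1 − 0.9110²) = 2.42479
Dilated lifetime: Δt = γτ₀ = 2.42479 × 5.074 ps = 12.3034 ps
d = vΔt = 0.9110c × 12.3034 ps = 2.73118×10^8 m/s × 1.23034×10^-11 s = 3.360 mm

d ≈ 3.360 mm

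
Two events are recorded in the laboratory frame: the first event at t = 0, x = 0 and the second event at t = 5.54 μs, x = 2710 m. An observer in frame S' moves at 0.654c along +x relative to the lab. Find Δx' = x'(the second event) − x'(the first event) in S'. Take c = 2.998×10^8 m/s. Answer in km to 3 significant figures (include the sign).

γ = 1/√(1 − 0.654²) = 1.3219
Δx' = γ(Δx − vΔt) = 1.3219 × (2710 m − 0.654×(2.998×10^8 m/s)×5.54×10^-6 s)
= 1.3219 × (1623.8 m) = 2.15 km

Δx' ≈ 2.15 km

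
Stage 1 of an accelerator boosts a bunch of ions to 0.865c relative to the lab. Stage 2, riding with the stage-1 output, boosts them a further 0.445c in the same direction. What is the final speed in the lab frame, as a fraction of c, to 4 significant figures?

Compose boost 2: (0.445 + 0.865)/(1 + 0.445×0.865) = 1.310/1.38492 = 0.9459

u ≈ 0.9459c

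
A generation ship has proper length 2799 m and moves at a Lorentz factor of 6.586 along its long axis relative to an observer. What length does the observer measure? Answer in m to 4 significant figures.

γ = 6.586 (given)
Length contraction: L = L₀/γ = 2799/6.586 = 425.0 m

L ≈ 425.0 m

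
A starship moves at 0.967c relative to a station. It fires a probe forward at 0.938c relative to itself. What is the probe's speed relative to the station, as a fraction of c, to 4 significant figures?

Relativistic velocity addition: u = (u' + v)/(1 + u'v/c²)
= (0.938 + 0.967)/(1 + 0.938×0.967) = 1.905/1.90705 = 0.9989

u ≈ 0.9989c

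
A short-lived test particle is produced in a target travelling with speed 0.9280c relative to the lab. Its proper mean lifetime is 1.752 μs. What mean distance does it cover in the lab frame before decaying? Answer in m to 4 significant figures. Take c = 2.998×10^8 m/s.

d ≈ 1308 m

γ = 1/√(1 − 0.9280²) = 2.68399
Dilated lifetime: Δt = γτ₀ = 2.68399 × 1.752 μs = 4.70234 μs
d = vΔt = 0.9280c × 4.70234 μs = 2.78214×10^8 m/s × 4.70234×10^-6 s = 1308 m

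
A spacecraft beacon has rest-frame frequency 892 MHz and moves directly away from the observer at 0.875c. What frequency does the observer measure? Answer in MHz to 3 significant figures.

Relativistic Doppler: f_obs = f_src √((1−β)/(1+β))
= 892 × √(0.12500/1.8750) = 892 × 0.25820 = 230 MHz

f_obs ≈ 230 MHz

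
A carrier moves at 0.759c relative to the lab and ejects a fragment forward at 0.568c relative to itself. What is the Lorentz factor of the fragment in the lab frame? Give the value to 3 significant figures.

u_lab = (0.568 + 0.759)/(1 + 0.568×0.759) = 1.327/1.43111 = 0.927251
γ = 1/√(1 − 0.927251²) = 2.67

γ ≈ 2.67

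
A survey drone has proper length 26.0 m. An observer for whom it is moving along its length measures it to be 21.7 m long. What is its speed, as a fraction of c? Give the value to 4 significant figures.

γ = L₀/L = 26.0/21.7 = 1.19816
β = √(1 − 1/γ²) = 0.5508

β ≈ 0.5508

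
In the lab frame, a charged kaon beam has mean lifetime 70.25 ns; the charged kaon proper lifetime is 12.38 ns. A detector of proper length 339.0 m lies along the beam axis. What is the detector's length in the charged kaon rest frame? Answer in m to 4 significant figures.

L ≈ 59.74 m

Time dilation ⇒ γ = Δt/τ₀ = 70.25/12.38 = 5.67447
Length contraction: L = L₀/γ = 339.0/5.67447 = 59.74 m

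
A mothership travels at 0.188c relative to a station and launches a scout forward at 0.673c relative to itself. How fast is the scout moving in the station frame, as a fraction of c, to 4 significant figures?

u ≈ 0.7643c

Compose boost 2: (0.673 + 0.188)/(1 + 0.673×0.188) = 0.8610/1.12652 = 0.7643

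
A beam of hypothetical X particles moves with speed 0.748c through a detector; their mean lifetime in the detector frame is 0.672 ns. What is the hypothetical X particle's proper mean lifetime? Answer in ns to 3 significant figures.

γ = 1/√(1 − 0.748²) = 1.5067
Proper time: τ₀ = Δt/γ = 0.672/1.5067 = 0.446 ns

τ₀ ≈ 0.446 ns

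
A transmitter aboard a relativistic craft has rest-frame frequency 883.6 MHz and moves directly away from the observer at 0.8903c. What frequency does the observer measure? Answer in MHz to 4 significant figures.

f_obs ≈ 212.9 MHz

Relativistic Doppler: f_obs = f_src √((1−β)/(1+β))
= 883.6 × √(0.109700/1.89030) = 883.6 × 0.240901 = 212.9 MHz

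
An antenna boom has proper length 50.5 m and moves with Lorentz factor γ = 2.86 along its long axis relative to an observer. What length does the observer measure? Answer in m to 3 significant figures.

L ≈ 17.7 m

γ = 2.86 (given)
Length contraction: L = L₀/γ = 50.5/2.86 = 17.7 m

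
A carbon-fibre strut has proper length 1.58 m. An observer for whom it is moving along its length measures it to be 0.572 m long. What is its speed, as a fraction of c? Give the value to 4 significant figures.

γ = L₀/L = 1.58/0.572 = 2.76224
β = √(1 − 1/γ²) = 0.9322

β ≈ 0.9322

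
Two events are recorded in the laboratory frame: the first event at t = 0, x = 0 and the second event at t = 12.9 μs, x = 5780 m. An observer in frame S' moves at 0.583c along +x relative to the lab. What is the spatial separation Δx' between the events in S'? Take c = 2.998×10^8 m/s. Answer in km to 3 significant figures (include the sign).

Δx' ≈ 4.34 km

γ = 1/√(1 − 0.583²) = 1.2308
Δx' = γ(Δx − vΔt) = 1.2308 × (5780 m − 0.583×(2.998×10^8 m/s)×12.9×10^-6 s)
= 1.2308 × (3525.3 m) = 4.34 km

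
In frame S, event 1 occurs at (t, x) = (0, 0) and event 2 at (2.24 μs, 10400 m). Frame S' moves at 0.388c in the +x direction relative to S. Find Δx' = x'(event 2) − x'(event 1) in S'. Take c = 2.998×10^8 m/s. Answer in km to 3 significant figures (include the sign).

γ = 1/√(1 − 0.388²) = 1.0850
Δx' = γ(Δx − vΔt) = 1.0850 × (10400 m − 0.388×(2.998×10^8 m/s)×2.24×10^-6 s)
= 1.0850 × (10139 m) = 11.0 km

Δx' ≈ 11.0 km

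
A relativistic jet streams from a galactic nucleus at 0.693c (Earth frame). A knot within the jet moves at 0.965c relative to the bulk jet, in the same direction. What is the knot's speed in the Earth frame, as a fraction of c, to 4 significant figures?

Relativistic velocity addition: u = (u' + v)/(1 + u'v/c²)
= (0.965 + 0.693)/(1 + 0.965×0.693) = 1.658/1.66874 = 0.9936

u ≈ 0.9936c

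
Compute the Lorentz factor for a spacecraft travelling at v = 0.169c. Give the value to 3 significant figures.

γ = 1/√(1 − β²) = 1/√(1 − 0.169²) = 1/√(0.97144) = 1.01

γ ≈ 1.01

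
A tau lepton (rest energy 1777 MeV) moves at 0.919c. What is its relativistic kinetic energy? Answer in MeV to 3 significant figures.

K ≈ 2730 MeV

γ = 1/√(1 − 0.919²) = 2.5364
K = (γ − 1)m₀c² = (2.5364 − 1) × 1777 MeV = 1.5364 × 1777 MeV = 2730 MeV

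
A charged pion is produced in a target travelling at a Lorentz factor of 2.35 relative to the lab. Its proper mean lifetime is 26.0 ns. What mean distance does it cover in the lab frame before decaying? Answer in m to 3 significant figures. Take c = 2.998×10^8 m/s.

d ≈ 16.6 m

β = √(1 − 1/γ²) = √(1 − 1/2.35²) = 0.90494
Dilated lifetime: Δt = γτ₀ = 2.35 × 26.0 ns = 61.100 ns
d = vΔt = 0.90494c × 61.100 ns = 2.7130×10^8 m/s × 6.1100×10^-8 s = 16.6 m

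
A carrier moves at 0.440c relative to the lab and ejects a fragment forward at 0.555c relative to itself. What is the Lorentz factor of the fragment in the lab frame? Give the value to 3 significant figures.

γ ≈ 1.67

u_lab = (0.555 + 0.440)/(1 + 0.555×0.440) = 0.9950/1.24420 = 0.799711
γ = 1/√(1 − 0.799711²) = 1.67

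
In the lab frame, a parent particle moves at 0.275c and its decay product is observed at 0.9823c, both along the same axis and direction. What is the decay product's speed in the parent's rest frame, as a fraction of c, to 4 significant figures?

Inverse velocity addition: u' = (u − v)/(1 − uv/c²)
= (0.9823 − 0.275)/(1 − 0.9823×0.275) = 0.7073/0.729868 = 0.9691

u' ≈ 0.9691c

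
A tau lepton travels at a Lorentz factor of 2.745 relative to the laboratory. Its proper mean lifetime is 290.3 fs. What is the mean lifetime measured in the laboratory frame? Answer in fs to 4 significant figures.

γ = 2.745 (given)
Time dilation: Δt = γτ₀ = 2.745 × 290.3 fs = 796.9 fs

Δt ≈ 796.9 fs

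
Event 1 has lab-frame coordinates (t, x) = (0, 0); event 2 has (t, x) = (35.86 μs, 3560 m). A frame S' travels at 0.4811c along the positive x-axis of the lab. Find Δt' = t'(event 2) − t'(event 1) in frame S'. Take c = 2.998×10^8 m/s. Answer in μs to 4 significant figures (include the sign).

γ = 1/√(1 − 0.4811²) = 1.14069
Δt' = γ(Δt − vΔx/c²) = 1.14069 × (35.86 μs − 0.4811×3560 m / (2.998×10^8 m/s))
= 1.14069 × (30.1471 μs) = 34.39 μs

Δt' ≈ 34.39 μs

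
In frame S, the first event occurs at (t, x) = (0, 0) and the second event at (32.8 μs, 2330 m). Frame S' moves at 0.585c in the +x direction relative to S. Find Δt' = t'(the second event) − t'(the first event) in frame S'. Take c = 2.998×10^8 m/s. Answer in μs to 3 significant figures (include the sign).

Δt' ≈ 34.8 μs

γ = 1/√(1 − 0.585²) = 1.2330
Δt' = γ(Δt − vΔx/c²) = 1.2330 × (32.8 μs − 0.585×2330 m / (2.998×10^8 m/s))
= 1.2330 × (28.253 μs) = 34.8 μs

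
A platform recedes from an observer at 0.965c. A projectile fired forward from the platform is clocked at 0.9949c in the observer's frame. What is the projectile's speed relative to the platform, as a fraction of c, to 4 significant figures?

Inverse velocity addition: u' = (u − v)/(1 − uv/c²)
= (0.9949 − 0.965)/(1 − 0.9949×0.965) = 0.02990/0.0399215 = 0.7490

u' ≈ 0.7490c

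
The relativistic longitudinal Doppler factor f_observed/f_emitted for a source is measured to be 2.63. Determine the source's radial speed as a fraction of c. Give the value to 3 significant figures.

f_obs/f_src = √((1+β)/(1−β)) = 2.63  ⇒  (1+β)/(1−β) = 6.9169
β = |1 − D²|/(1 + D²) = |1 − 6.9169|/(1 + 6.9169) = 0.747

β ≈ 0.747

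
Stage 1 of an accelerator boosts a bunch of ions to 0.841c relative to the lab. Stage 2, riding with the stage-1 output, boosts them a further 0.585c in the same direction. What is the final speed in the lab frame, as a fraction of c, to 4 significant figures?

Compose boost 2: (0.585 + 0.841)/(1 + 0.585×0.841) = 1.426/1.49198 = 0.9558

u ≈ 0.9558c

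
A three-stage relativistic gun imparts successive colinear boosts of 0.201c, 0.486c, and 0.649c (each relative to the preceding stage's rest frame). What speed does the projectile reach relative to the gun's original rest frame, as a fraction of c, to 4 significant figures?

Compose boost 2: (0.486 + 0.201)/(1 + 0.486×0.201) = 0.6870/1.09769 = 0.625862
Compose boost 3: (0.649 + 0.625862)/(1 + 0.649×0.625862) = 1.27486/1.40618 = 0.9066

u ≈ 0.9066c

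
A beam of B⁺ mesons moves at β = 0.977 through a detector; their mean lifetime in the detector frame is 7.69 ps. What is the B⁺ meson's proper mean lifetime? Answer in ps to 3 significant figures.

τ₀ ≈ 1.64 ps

γ = 1/√(1 − 0.977²) = 4.6896
Proper time: τ₀ = Δt/γ = 7.69/4.6896 = 1.64 ps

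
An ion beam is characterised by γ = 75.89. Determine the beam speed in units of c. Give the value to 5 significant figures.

β ≈ 0.99991

β = √(1 − 1/γ²) = √(1 − 1/75.89²) = √(0.9998264) = 0.99991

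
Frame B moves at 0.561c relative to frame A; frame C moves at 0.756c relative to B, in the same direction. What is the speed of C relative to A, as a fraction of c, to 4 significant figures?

u ≈ 0.9248c

Compose boost 2: (0.756 + 0.561)/(1 + 0.756×0.561) = 1.317/1.42412 = 0.9248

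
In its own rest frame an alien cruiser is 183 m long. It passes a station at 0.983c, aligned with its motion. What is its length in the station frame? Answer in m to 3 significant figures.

L ≈ 33.6 m

γ = 1/√(1 − 0.983²) = 5.4465
Length contraction: L = L₀/γ = 183/5.4465 = 33.6 m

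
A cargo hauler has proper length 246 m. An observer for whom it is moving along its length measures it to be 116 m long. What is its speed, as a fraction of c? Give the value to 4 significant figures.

β ≈ 0.8818

γ = L₀/L = 246/116 = 2.12069
β = √(1 − 1/γ²) = 0.8818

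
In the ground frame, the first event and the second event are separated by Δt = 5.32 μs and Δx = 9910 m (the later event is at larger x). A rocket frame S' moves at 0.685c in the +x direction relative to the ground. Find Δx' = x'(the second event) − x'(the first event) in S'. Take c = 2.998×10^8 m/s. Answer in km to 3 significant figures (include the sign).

Δx' ≈ 12.1 km

γ = 1/√(1 − 0.685²) = 1.3726
Δx' = γ(Δx − vΔt) = 1.3726 × (9910 m − 0.685×(2.998×10^8 m/s)×5.32×10^-6 s)
= 1.3726 × (8817.5 m) = 12.1 km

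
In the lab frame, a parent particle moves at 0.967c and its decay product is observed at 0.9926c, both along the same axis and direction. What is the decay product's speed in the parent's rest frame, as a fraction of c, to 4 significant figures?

u' ≈ 0.6375c

Inverse velocity addition: u' = (u − v)/(1 − uv/c²)
= (0.9926 − 0.967)/(1 − 0.9926×0.967) = 0.02560/0.0401558 = 0.6375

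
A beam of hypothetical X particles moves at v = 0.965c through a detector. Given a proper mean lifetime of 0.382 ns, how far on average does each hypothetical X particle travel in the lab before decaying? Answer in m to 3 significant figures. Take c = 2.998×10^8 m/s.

γ = 1/√(1 − 0.965²) = 3.8132
Dilated lifetime: Δt = γτ₀ = 3.8132 × 0.382 ns = 1.4566 ns
d = vΔt = 0.965c × 1.4566 ns = 2.8931×10^8 m/s × 1.4566×10^-9 s = 0.421 m

d ≈ 0.421 m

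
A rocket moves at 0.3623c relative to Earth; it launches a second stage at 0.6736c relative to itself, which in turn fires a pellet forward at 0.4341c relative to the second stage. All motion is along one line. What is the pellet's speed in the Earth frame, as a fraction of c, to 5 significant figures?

Compose boost 2: (0.6736 + 0.3623)/(1 + 0.6736×0.3623) = 1.0359/1.244045 = 0.8326867
Compose boost 3: (0.4341 + 0.8326867)/(1 + 0.4341×0.8326867) = 1.266787/1.361469 = 0.93046

u ≈ 0.93046c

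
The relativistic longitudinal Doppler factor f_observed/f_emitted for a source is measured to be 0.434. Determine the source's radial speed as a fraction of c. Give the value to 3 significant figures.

β ≈ 0.683

f_obs/f_src = √((1−β)/(1+β)) = 0.434  ⇒  (1−β)/(1+β) = 0.18836
β = |1 − D²|/(1 + D²) = |1 − 0.18836|/(1 + 0.18836) = 0.683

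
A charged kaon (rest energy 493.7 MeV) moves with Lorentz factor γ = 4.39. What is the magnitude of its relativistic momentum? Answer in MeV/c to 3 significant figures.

p ≈ 2110 MeV/c

β = √(1 − 1/γ²) = √(1 − 1/4.39²) = 0.97371
p = γβm₀c = 4.39 × 0.97371 × 493.7 MeV/c = 2110 MeV/c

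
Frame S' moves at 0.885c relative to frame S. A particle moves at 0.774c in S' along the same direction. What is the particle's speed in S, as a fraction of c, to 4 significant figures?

u ≈ 0.9846c

Relativistic velocity addition: u = (u' + v)/(1 + u'v/c²)
= (0.774 + 0.885)/(1 + 0.774×0.885) = 1.659/1.68499 = 0.9846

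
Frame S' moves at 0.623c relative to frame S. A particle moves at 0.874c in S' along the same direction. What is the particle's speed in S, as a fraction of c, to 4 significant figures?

Relativistic velocity addition: u = (u' + v)/(1 + u'v/c²)
= (0.874 + 0.623)/(1 + 0.874×0.623) = 1.497/1.54450 = 0.9692

u ≈ 0.9692c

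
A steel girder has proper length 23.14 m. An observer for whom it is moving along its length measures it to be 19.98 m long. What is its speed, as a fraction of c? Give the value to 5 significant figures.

γ = L₀/L = 23.14/19.98 = 1.158158
β = √(1 − 1/γ²) = 0.50445

β ≈ 0.50445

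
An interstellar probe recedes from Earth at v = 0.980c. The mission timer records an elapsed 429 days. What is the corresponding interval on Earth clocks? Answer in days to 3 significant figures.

Δt ≈ 2160 days

γ = 1/√(1 − 0.980²) = 5.0252
Time dilation: Δt = γτ₀ = 5.0252 × 429 days = 2160 days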